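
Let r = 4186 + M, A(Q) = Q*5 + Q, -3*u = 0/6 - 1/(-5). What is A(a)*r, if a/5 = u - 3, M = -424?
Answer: -346104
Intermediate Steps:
u = -1/15 (u = -(0/6 - 1/(-5))/3 = -(0*(1/6) - 1*(-1/5))/3 = -(0 + 1/5)/3 = -1/3*1/5 = -1/15 ≈ -0.066667)
a = -46/3 (a = 5*(-1/15 - 3) = 5*(-46/15) = -46/3 ≈ -15.333)
A(Q) = 6*Q (A(Q) = 5*Q + Q = 6*Q)
r = 3762 (r = 4186 - 424 = 3762)
A(a)*r = (6*(-46/3))*3762 = -92*3762 = -346104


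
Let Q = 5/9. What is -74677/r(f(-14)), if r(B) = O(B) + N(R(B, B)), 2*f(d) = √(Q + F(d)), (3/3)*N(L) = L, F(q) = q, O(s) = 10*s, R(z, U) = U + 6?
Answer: -16130232/15937 + 54215502*I/15937 ≈ -1012.1 + 3401.9*I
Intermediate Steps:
R(z, U) = 6 + U
N(L) = L
Q = 5/9 (Q = 5*(⅑) = 5/9 ≈ 0.55556)
f(d) = √(5/9 + d)/2
r(B) = 6 + 11*B (r(B) = 10*B + (6 + B) = 6 + 11*B)
-74677/r(f(-14)) = -74677/(6 + 11*(√(5 + 9*(-14))/6)) = -74677/(6 + 11*(√(5 - 126)/6)) = -74677/(6 + 11*(√(-121)/6)) = -74677/(6 + 11*((11*I)/6)) = -74677/(6 + 11*(11*I/6)) = -74677*36*(6 - 121*I/6)/15937 = -2688372*(6 - 121*I/6)/15937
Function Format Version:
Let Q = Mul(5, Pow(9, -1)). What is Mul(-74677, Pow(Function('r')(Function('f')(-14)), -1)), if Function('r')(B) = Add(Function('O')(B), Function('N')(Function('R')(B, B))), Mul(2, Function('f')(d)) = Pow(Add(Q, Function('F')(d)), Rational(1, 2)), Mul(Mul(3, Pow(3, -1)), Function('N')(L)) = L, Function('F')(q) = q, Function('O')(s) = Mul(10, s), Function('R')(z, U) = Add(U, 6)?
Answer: Add(Rational(-16130232, 15937), Mul(Rational(54215502, 15937), I)) ≈ Add(-1012.1, Mul(3401.9, I))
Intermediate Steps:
Function('R')(z, U) = Add(6, U)
Function('N')(L) = L
Q = Rational(5, 9) (Q = Mul(5, Rational(1, 9)) = Rational(5, 9) ≈ 0.55556)
Function('f')(d) = Mul(Rational(1, 2), Pow(Add(Rational(5, 9), d), Rational(1, 2)))
Function('r')(B) = Add(6, Mul(11, B)) (Function('r')(B) = Add(Mul(10, B), Add(6, B)) = Add(6, Mul(11, B)))
Mul(-74677, Pow(Function('r')(Function('f')(-14)), -1)) = Mul(-74677, Pow(Add(6, Mul(11, Mul(Rational(1, 6), Pow(Add(5, Mul(9, -14)), Rational(1, 2))))), -1)) = Mul(-74677, Pow(Add(6, Mul(11, Mul(Rational(1, 6), Pow(Add(5, -126), Rational(1, 2))))), -1)) = Mul(-74677, Pow(Add(6, Mul(11, Mul(Rational(1, 6), Pow(-121, Rational(1, 2))))), -1)) = Mul(-74677, Pow(Add(6, Mul(11, Mul(Rational(1, 6), Mul(11, I)))), -1)) = Mul(-74677, Pow(Add(6, Mul(11, Mul(Rational(11, 6), I))), -1)) = Mul(-74677, Pow(Add(6, Mul(Rational(121, 6), I)), -1)) = Mul(-74677, Mul(Rational(36, 15937), Add(6, Mul(Rational(-121, 6), I)))) = Mul(Rational(-2688372, 15937), Add(6, Mul(Rational(-121, 6), I)))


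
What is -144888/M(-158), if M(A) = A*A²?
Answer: 18111/493039 ≈ 0.036733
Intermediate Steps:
M(A) = A³
-144888/M(-158) = -144888/((-158)³) = -144888/(-3944312) = -144888*(-1/3944312) = 18111/493039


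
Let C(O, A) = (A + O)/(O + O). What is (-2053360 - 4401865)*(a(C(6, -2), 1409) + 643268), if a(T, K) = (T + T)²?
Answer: -37371982898600/9 ≈ -4.1524e+12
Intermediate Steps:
C(O, A) = (A + O)/(2*O) (C(O, A) = (A + O)/((2*O)) = (A + O)*(1/(2*O)) = (A + O)/(2*O))
a(T, K) = 4*T² (a(T, K) = (2*T)² = 4*T²)
(-2053360 - 4401865)*(a(C(6, -2), 1409) + 643268) = (-2053360 - 4401865)*(4*((½)*(-2 + 6)/6)² + 643268) = -6455225*(4*((½)*(⅙)*4)² + 643268) = -6455225*(4*(⅓)² + 643268) = -6455225*(4*(⅑) + 643268) = -6455225*(4/9 + 643268) = -6455225*5789416/9 = -37371982898600/9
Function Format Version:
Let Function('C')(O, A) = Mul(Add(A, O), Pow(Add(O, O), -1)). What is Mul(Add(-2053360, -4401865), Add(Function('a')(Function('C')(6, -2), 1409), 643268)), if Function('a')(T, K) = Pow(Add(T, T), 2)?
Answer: Rational(-37371982898600, 9) ≈ -4.1524e+12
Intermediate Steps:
Function('C')(O, A) = Mul(Rational(1, 2), Pow(O, -1), Add(A, O)) (Function('C')(O, A) = Mul(Add(A, O), Pow(Mul(2, O), -1)) = Mul(Add(A, O), Mul(Rational(1, 2), Pow(O, -1))) = Mul(Rational(1, 2), Pow(O, -1), Add(A, O)))
Function('a')(T, K) = Mul(4, Pow(T, 2)) (Function('a')(T, K) = Pow(Mul(2, T), 2) = Mul(4, Pow(T, 2)))
Mul(Add(-2053360, -4401865), Add(Function('a')(Function('C')(6, -2), 1409), 643268)) = Mul(Add(-2053360, -4401865), Add(Mul(4, Pow(Mul(Rational(1, 2), Pow(6, -1), Add(-2, 6)), 2)), 643268)) = Mul(-6455225, Add(Mul(4, Pow(Mul(Rational(1, 2), Rational(1, 6), 4), 2)), 643268)) = Mul(-6455225, Add(Mul(4, Pow(Rational(1, 3), 2)), 643268)) = Mul(-6455225, Add(Mul(4, Rational(1, 9)), 643268)) = Mul(-6455225, Add(Rational(4, 9), 643268)) = Mul(-6455225, Rational(5789416, 9)) = Rational(-37371982898600, 9)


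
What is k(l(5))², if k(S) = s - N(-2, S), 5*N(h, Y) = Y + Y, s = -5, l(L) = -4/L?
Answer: 13689/625 ≈ 21.902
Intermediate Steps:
N(h, Y) = 2*Y/5 (N(h, Y) = (Y + Y)/5 = (2*Y)/5 = 2*Y/5)
k(S) = -5 - 2*S/5
k(l(5))² = (-5 - (-8)/(5*5))² = (-5 - ⅖*(-⅘))² = (-5 + 8/25)² = (-117/25)² = 13689/625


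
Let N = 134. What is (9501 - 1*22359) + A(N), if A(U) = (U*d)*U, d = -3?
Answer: -66726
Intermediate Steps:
A(U) = -3*U**2 (A(U) = (U*(-3))*U = (-3*U)*U = -3*U**2)
(9501 - 1*22359) + A(N) = (9501 - 1*22359) - 3*134**2 = (9501 - 22359) - 3*17956 = -12858 - 53868 = -66726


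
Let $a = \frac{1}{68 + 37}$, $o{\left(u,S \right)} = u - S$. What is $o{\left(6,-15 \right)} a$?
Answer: $\frac{1}{5} \approx 0.2$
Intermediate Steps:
$a = \frac{1}{105} \approx 0.0095238$
$o{\left(6,-15 \right)} a = \left(6 - -15\right) \frac{1}{105} = \left(6 + 15\right) \frac{1}{105} = 21 \cdot \frac{1}{105} = \frac{1}{5}$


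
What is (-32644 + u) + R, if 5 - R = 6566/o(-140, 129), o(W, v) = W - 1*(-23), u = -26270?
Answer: -6885787/117 ≈ -58853.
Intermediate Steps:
o(W, v) = 23 + W (o(W, v) = W + 23 = 23 + W)
R = 7151/117 (R = 5 - 6566/(23 - 140) = 5 - 6566/(-117) = 5 - 6566*(-1)/117 = 5 - 1*(-6566/117) = 5 + 6566/117 = 7151/117 ≈ 61.120)
(-32644 + u) + R = (-32644 - 26270) + 7151/117 = -58914 + 7151/117 = -6885787/117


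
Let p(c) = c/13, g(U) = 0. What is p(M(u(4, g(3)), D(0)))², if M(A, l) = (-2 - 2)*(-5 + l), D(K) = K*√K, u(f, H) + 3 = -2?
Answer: 400/169 ≈ 2.3669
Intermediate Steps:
u(f, H) = -5 (u(f, H) = -3 - 2 = -5)
D(K) = K^(3/2)
M(A, l) = 20 - 4*l (M(A, l) = -4*(-5 + l) = 20 - 4*l)
p(c) = c/13 (p(c) = c*(1/13) = c/13)
p(M(u(4, g(3)), D(0)))² = ((20 - 4*0^(3/2))/13)² = ((20 - 4*0)/13)² = ((20 + 0)/13)² = ((1/13)*20)² = (20/13)² = 400/169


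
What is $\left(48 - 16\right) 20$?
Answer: $640$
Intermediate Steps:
$\left(48 - 16\right) 20 = 32 \cdot 20 = 640$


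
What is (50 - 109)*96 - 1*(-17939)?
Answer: 12275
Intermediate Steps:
(50 - 109)*96 - 1*(-17939) = -59*96 + 17939 = -5664 + 17939 = 12275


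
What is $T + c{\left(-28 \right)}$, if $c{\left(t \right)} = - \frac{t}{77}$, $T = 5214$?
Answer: $\frac{57358}{11} \approx 5214.4$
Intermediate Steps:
$c{\left(t \right)} = - \frac{t}{77}$
$T + c{\left(-28 \right)} = 5214 - - \frac{4}{11} = 5214 + \frac{4}{11} = \frac{57358}{11}$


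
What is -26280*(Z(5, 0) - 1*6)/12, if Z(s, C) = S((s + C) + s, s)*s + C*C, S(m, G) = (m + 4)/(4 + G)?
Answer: -11680/3 ≈ -3893.3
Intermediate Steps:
S(m, G) = (4 + m)/(4 + G)
Z(s, C) = C² + s*(4 + C + 2*s)/(4 + s) (Z(s, C) = ((4 + ((s + C) + s))/(4 + s))*s + C*C = ((4 + ((C + s) + s))/(4 + s))*s + C² = ((4 + (C + 2*s))/(4 + s))*s + C² = ((4 + C + 2*s)/(4 + s))*s + C² = s*(4 + C + 2*s)/(4 + s) + C² = C² + s*(4 + C + 2*s)/(4 + s))
-26280*(Z(5, 0) - 1*6)/12 = -26280*((5*(4 + 0 + 2*5) + 0²*(4 + 5))/(4 + 5) - 1*6)/12 = -26280*((5*(4 + 0 + 10) + 0*9)/9 - 6)/12 = -26280*((5*14 + 0)/9 - 6)/12 = -26280*((70 + 0)/9 - 6)/12 = -26280*((⅑)*70 - 6)/12 = -26280*(70/9 - 6)/12 = -46720/12 = -26280*4/27 = -11680/3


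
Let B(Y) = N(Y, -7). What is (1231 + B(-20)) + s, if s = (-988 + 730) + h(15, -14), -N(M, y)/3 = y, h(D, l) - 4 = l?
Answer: 984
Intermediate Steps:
h(D, l) = 4 + l
N(M, y) = -3*y
B(Y) = 21 (B(Y) = -3*(-7) = 21)
s = -268 (s = (-988 + 730) + (4 - 14) = -258 - 10 = -268)
(1231 + B(-20)) + s = (1231 + 21) - 268 = 1252 - 268 = 984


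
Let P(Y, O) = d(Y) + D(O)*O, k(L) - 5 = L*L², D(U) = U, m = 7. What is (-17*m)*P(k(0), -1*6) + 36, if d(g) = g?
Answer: -4843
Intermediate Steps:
k(L) = 5 + L³ (k(L) = 5 + L*L² = 5 + L³)
P(Y, O) = Y + O² (P(Y, O) = Y + O*O = Y + O²)
(-17*m)*P(k(0), -1*6) + 36 = (-17*7)*((5 + 0³) + (-1*6)²) + 36 = -119*((5 + 0) + (-6)²) + 36 = -119*(5 + 36) + 36 = -119*41 + 36 = -4879 + 36 = -4843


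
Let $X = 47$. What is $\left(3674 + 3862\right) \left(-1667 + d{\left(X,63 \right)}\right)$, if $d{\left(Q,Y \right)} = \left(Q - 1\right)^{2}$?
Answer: $3383664$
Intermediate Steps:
$d{\left(Q,Y \right)} = \left(-1 + Q\right)^{2}$
$\left(3674 + 3862\right) \left(-1667 + d{\left(X,63 \right)}\right) = \left(3674 + 3862\right) \left(-1667 + \left(-1 + 47\right)^{2}\right) = 7536 \left(-1667 + 46^{2}\right) = 7536 \left(-1667 + 2116\right) = 7536 \cdot 449 = 3383664$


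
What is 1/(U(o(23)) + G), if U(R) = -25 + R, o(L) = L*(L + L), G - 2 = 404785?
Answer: 1/405820 ≈ 2.4641e-6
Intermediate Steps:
G = 404787 (G = 2 + 404785 = 404787)
o(L) = 2*L² (o(L) = L*(2*L) = 2*L²)
1/(U(o(23)) + G) = 1/((-25 + 2*23²) + 404787) = 1/((-25 + 2*529) + 404787) = 1/((-25 + 1058) + 404787) = 1/(1033 + 404787) = 1/405820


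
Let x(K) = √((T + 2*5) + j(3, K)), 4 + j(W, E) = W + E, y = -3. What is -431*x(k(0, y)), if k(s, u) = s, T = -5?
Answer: -862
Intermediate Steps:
j(W, E) = -4 + E + W (j(W, E) = -4 + (W + E) = -4 + (E + W) = -4 + E + W)
x(K) = √(4 + K) (x(K) = √((-5 + 2*5) + (-4 + K + 3)) = √((-5 + 10) + (-1 + K)) = √(5 + (-1 + K)) = √(4 + K))
-431*x(k(0, y)) = -431*√(4 + 0) = -431*√4 = -431*2 = -862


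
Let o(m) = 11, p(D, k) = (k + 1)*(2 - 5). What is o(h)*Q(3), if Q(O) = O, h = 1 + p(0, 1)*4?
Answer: 33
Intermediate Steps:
p(D, k) = -3 - 3*k (p(D, k) = (1 + k)*(-3) = -3 - 3*k)
h = -23 (h = 1 + (-3 - 3*1)*4 = 1 + (-3 - 3)*4 = 1 - 6*4 = 1 - 24 = -23)
o(h)*Q(3) = 11*3 = 33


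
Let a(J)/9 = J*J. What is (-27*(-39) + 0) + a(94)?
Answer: 80577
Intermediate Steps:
a(J) = 9*J**2 (a(J) = 9*(J*J) = 9*J**2)
(-27*(-39) + 0) + a(94) = (-27*(-39) + 0) + 9*94**2 = (1053 + 0) + 9*8836 = 1053 + 79524 = 80577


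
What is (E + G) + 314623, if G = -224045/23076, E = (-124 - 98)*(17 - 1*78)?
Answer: 7572511495/23076 ≈ 3.2816e+5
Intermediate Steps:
E = 13542 (E = -222*(17 - 78) = -222*(-61) = 13542)
G = -224045/23076 (G = -224045*1/23076 = -224045/23076 ≈ -9.7090)
(E + G) + 314623 = (13542 - 224045/23076) + 314623 = 312271147/23076 + 314623 = 7572511495/23076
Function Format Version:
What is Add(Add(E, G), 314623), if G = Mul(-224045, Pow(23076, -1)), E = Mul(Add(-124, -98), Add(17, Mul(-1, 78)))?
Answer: Rational(7572511495, 23076) ≈ 3.2816e+5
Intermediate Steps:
E = 13542 (E = Mul(-222, Add(17, -78)) = Mul(-222, -61) = 13542)
G = Rational(-224045, 23076) (G = Mul(-224045, Rational(1, 23076)) = Rational(-224045, 23076) ≈ -9.7090)
Add(Add(E, G), 314623) = Add(Add(13542, Rational(-224045, 23076)), 314623) = Add(Rational(312271147, 23076), 314623) = Rational(7572511495, 23076)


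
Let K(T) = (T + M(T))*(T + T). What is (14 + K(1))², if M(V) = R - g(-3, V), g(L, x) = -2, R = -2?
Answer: 256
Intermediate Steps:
M(V) = 0 (M(V) = -2 - 1*(-2) = -2 + 2 = 0)
K(T) = 2*T² (K(T) = (T + 0)*(T + T) = T*(2*T) = 2*T²)
(14 + K(1))² = (14 + 2*1²)² = (14 + 2*1)² = (14 + 2)² = 16² = 256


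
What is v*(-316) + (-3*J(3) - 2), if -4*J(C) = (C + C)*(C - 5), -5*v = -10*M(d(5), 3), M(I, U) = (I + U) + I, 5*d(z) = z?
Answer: -3171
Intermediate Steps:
d(z) = z/5
M(I, U) = U + 2*I
v = 10 (v = -(-2)*(3 + 2*((1/5)*5)) = -(-2)*(3 + 2*1) = -(-2)*(3 + 2) = -(-2)*5 = -1/5*(-50) = 10)
J(C) = -C*(-5 + C)/2 (J(C) = -(C + C)*(C - 5)/4 = -2*C*(-5 + C)/4 = -C*(-5 + C)/2)
v*(-316) + (-3*J(3) - 2) = 10*(-316) + (-3*3*(5 - 1*3)/2 - 2) = -3160 + (-3*3*(5 - 3)/2 - 2) = -3160 + (-3*3*2/2 - 2) = -3160 + (-3*3 - 2) = -3160 + (-9 - 2) = -3160 - 11 = -3171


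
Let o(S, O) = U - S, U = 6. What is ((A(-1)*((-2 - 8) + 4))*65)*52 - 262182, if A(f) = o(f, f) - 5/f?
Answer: -505542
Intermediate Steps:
o(S, O) = 6 - S
A(f) = 6 - f - 5/f (A(f) = (6 - f) - 5/f = 6 - f - 5/f)
((A(-1)*((-2 - 8) + 4))*65)*52 - 262182 = (((6 - 1*(-1) - 5/(-1))*((-2 - 8) + 4))*65)*52 - 262182 = (((6 + 1 - 5*(-1))*(-10 + 4))*65)*52 - 262182 = (((6 + 1 + 5)*(-6))*65)*52 - 262182 = ((12*(-6))*65)*52 - 262182 = -72*65*52 - 262182 = -4680*52 - 262182 = -243360 - 262182 = -505542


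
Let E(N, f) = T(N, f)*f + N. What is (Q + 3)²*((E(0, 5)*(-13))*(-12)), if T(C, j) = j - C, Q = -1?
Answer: 15600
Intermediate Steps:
E(N, f) = N + f*(f - N) (E(N, f) = (f - N)*f + N = f*(f - N) + N = N + f*(f - N))
(Q + 3)²*((E(0, 5)*(-13))*(-12)) = (-1 + 3)²*(((0 - 1*5*(0 - 1*5))*(-13))*(-12)) = 2²*(((0 - 1*5*(0 - 5))*(-13))*(-12)) = 4*(((0 - 1*5*(-5))*(-13))*(-12)) = 4*(((0 + 25)*(-13))*(-12)) = 4*((25*(-13))*(-12)) = 4*(-325*(-12)) = 4*3900 = 15600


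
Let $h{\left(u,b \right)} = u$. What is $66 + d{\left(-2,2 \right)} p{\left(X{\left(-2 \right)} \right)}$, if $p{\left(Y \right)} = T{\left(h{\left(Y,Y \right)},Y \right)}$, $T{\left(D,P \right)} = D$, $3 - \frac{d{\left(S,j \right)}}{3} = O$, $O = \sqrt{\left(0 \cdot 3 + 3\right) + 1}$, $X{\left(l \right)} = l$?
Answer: $60$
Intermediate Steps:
$O = 2$ ($O = \sqrt{\left(0 + 3\right) + 1} = \sqrt{3 + 1} = \sqrt{4} = 2$)
$d{\left(S,j \right)} = 3$ ($d{\left(S,j \right)} = 9 - 6 = 3$)
$p{\left(Y \right)} = Y$
$66 + d{\left(-2,2 \right)} p{\left(X{\left(-2 \right)} \right)} = 66 + 3 \left(-2\right) = 66 - 6 = 60$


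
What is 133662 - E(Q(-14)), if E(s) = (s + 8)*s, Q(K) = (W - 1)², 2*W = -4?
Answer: 133509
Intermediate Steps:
W = -2 (W = (½)*(-4) = -2)
Q(K) = 9 (Q(K) = (-2 - 1)² = (-3)² = 9)
E(s) = s*(8 + s) (E(s) = (8 + s)*s = s*(8 + s))
133662 - E(Q(-14)) = 133662 - 9*(8 + 9) = 133662 - 9*17 = 133662 - 1*153 = 133662 - 153 = 133509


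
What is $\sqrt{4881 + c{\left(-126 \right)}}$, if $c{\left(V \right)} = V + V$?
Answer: $\sqrt{4629} \approx 68.037$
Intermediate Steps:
$c{\left(V \right)} = 2 V$
$\sqrt{4881 + c{\left(-126 \right)}} = \sqrt{4881 + 2 \left(-126\right)} = \sqrt{4881 - 252} = \sqrt{4629}$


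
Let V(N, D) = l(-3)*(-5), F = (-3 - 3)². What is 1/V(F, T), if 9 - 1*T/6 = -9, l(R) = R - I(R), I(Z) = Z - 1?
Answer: -⅕ ≈ -0.20000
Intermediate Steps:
I(Z) = -1 + Z
l(R) = 1 (l(R) = R - (-1 + R) = R + (1 - R) = 1)
T = 108 (T = 54 - 6*(-9) = 54 + 54 = 108)
F = 36 (F = (-6)² = 36)
V(N, D) = -5 (V(N, D) = 1*(-5) = -5)
1/V(F, T) = 1/(-5) = -⅕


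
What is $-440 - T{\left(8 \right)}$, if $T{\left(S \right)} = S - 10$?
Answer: $-438$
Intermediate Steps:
$T{\left(S \right)} = -10 + S$ ($T{\left(S \right)} = S - 10 = -10 + S$)
$-440 - T{\left(8 \right)} = -440 - \left(-10 + 8\right) = -440 - -2 = -440 + 2 = -438$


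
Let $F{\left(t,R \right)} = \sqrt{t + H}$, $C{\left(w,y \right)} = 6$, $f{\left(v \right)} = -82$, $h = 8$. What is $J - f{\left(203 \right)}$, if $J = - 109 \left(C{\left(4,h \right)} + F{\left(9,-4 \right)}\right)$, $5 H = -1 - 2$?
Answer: $-572 - \frac{109 \sqrt{210}}{5} \approx -887.91$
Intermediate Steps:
$H = - \frac{3}{5}$ ($H = \frac{-1 - 2}{5} = \frac{1}{5} \left(-3\right) = - \frac{3}{5} \approx -0.6$)
$F{\left(t,R \right)} = \sqrt{- \frac{3}{5} + t}$ ($F{\left(t,R \right)} = \sqrt{t - \frac{3}{5}} = \sqrt{- \frac{3}{5} + t}$)
$J = -654 - \frac{109 \sqrt{210}}{5}$ ($J = - 109 \left(6 + \frac{\sqrt{-15 + 25 \cdot 9}}{5}\right) = - 109 \left(6 + \frac{\sqrt{-15 + 225}}{5}\right) = - 109 \left(6 + \frac{\sqrt{210}}{5}\right) = -654 - \frac{109 \sqrt{210}}{5} \approx -969.91$)
$J - f{\left(203 \right)} = \left(-654 - \frac{109 \sqrt{210}}{5}\right) - -82 = \left(-654 - \frac{109 \sqrt{210}}{5}\right) + 82 = -572 - \frac{109 \sqrt{210}}{5}$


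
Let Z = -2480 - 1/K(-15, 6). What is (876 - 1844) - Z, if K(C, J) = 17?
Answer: 25705/17 ≈ 1512.1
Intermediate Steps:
Z = -42161/17 (Z = -2480 - 1/17 = -42161/17 ≈ -2480.1)
(876 - 1844) - Z = (876 - 1844) - 1*(-42161/17) = -968 + 42161/17 = 25705/17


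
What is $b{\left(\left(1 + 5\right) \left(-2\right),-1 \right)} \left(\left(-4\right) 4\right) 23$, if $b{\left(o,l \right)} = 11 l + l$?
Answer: $4416$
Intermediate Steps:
$b{\left(o,l \right)} = 12 l$
$b{\left(\left(1 + 5\right) \left(-2\right),-1 \right)} \left(\left(-4\right) 4\right) 23 = 12 \left(-1\right) \left(\left(-4\right) 4\right) 23 = \left(-12\right) \left(-16\right) 23 = 192 \cdot 23 = 4416$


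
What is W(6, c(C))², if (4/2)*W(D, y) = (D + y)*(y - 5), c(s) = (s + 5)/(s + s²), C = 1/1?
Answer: 81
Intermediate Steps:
C = 1
c(s) = (5 + s)/(s + s²)
W(D, y) = (-5 + y)*(D + y)/2 (W(D, y) = ((D + y)*(y - 5))/2 = ((D + y)*(-5 + y))/2 = ((-5 + y)*(D + y))/2 = (-5 + y)*(D + y)/2)
W(6, c(C))² = (((5 + 1)/(1*(1 + 1)))²/2 - 5/2*6 - 5*(5 + 1)/(2*1*(1 + 1)) + (½)*6*((5 + 1)/(1*(1 + 1))))² = ((1*6/2)²/2 - 15 - 5*6/(2*2) + (½)*6*(1*6/2))² = ((1*(½)*6)²/2 - 15 - 5*6/(2*2) + (½)*6*(1*(½)*6))² = ((½)*3² - 15 - 5/2*3 + (½)*6*3)² = ((½)*9 - 15 - 15/2 + 9)² = (9/2 - 15 - 15/2 + 9)² = (-9)² = 81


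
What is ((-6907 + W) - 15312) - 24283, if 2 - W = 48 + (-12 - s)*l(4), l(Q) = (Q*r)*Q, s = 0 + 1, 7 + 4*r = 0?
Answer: -46912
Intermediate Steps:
r = -7/4 (r = -7/4 + (1/4)*0 = -7/4 + 0 = -7/4 ≈ -1.7500)
s = 1
l(Q) = -7*Q**2/4 (l(Q) = (Q*(-7/4))*Q = (-7*Q/4)*Q = -7*Q**2/4)
W = -410 (W = 2 - (48 + (-12 - 1*1)*(-7/4*4**2)) = 2 - (48 + (-12 - 1)*(-7/4*16)) = 2 - (48 - 13*(-28)) = 2 - (48 + 364) = 2 - 1*412 = 2 - 412 = -410)
((-6907 + W) - 15312) - 24283 = ((-6907 - 410) - 15312) - 24283 = (-7317 - 15312) - 24283 = -22629 - 24283 = -46912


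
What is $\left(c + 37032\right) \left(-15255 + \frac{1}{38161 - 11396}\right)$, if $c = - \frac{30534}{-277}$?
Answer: $- \frac{4200753664741452}{7413905} \approx -5.666 \cdot 10^{8}$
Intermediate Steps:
$c = \frac{30534}{277}$ ($c = \left(-30534\right) \left(- \frac{1}{277}\right) = \frac{30534}{277} \approx 110.23$)
$\left(c + 37032\right) \left(-15255 + \frac{1}{38161 - 11396}\right) = \left(\frac{30534}{277} + 37032\right) \left(-15255 + \frac{1}{38161 - 11396}\right) = \frac{10288398 \left(-15255 + \frac{1}{26765}\right)}{277} = \frac{10288398}{277} \left(- \frac{408300074}{26765}\right) = - \frac{4200753664741452}{7413905}$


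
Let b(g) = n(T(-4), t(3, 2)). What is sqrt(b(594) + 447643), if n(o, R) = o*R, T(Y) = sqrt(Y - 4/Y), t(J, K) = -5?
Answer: sqrt(447643 - 5*I*sqrt(3)) ≈ 669.06 - 0.006*I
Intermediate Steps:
n(o, R) = R*o
b(g) = -5*I*sqrt(3) (b(g) = -5*sqrt(-4 - 4/(-4)) = -5*sqrt(-4 - 4*(-1/4)) = -5*sqrt(-4 + 1) = -5*I*sqrt(3))
sqrt(b(594) + 447643) = sqrt(-5*I*sqrt(3) + 447643) = sqrt(447643 - 5*I*sqrt(3))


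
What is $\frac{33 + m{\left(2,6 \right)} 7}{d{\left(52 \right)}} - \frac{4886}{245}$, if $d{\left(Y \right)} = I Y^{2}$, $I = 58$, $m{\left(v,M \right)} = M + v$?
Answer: $- \frac{109465621}{5489120} \approx -19.942$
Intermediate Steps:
$d{\left(Y \right)} = 58 Y^{2}$
$\frac{33 + m{\left(2,6 \right)} 7}{d{\left(52 \right)}} - \frac{4886}{245} = \frac{33 + \left(6 + 2\right) 7}{58 \cdot 52^{2}} - \frac{4886}{245} = \frac{33 + 8 \cdot 7}{58 \cdot 2704} - \frac{698}{35} = \frac{33 + 56}{156832} - \frac{698}{35} = 89 \cdot \frac{1}{156832} - \frac{698}{35} = \frac{89}{156832} - \frac{698}{35} = - \frac{109465621}{5489120}$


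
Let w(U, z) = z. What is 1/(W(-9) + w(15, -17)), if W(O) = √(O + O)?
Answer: -17/307 - 3*I*√2/307 ≈ -0.055375 - 0.01382*I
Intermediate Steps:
W(O) = √2*√O (W(O) = √(2*O) = √2*√O)
1/(W(-9) + w(15, -17)) = 1/(√2*√(-9) - 17) = 1/(√2*(3*I) - 17) = 1/(3*I*√2 - 17) = 1/(-17 + 3*I*√2)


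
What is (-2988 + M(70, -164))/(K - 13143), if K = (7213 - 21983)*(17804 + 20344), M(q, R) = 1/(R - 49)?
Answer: 636445/120016788939 ≈ 5.3030e-6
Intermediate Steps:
M(q, R) = 1/(-49 + R)
K = -563445960 (K = -14770*38148 = -563445960)
(-2988 + M(70, -164))/(K - 13143) = (-2988 + 1/(-49 - 164))/(-563445960 - 13143) = (-2988 + 1/(-213))/(-563459103) = (-2988 - 1/213)*(-1/563459103) = -636445/213*(-1/563459103) = 636445/120016788939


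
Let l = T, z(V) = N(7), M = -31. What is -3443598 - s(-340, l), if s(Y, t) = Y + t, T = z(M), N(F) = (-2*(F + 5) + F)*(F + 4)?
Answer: -3443071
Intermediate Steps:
N(F) = (-10 - F)*(4 + F) (N(F) = (-2*(5 + F) + F)*(4 + F) = ((-10 - 2*F) + F)*(4 + F) = (-10 - F)*(4 + F))
z(V) = -187 (z(V) = -40 - 1*7² - 14*7 = -40 - 1*49 - 98 = -40 - 49 - 98 = -187)
T = -187
l = -187
-3443598 - s(-340, l) = -3443598 - (-340 - 187) = -3443598 - 1*(-527) = -3443598 + 527 = -3443071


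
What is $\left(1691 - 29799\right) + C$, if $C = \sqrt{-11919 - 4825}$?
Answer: $-28108 + 2 i \sqrt{4186} \approx -28108.0 + 129.4 i$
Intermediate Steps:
$C = 2 i \sqrt{4186}$ ($C = \sqrt{-16744} = 2 i \sqrt{4186} \approx 129.4 i$)
$\left(1691 - 29799\right) + C = \left(1691 - 29799\right) + 2 i \sqrt{4186} = -28108 + 2 i \sqrt{4186}$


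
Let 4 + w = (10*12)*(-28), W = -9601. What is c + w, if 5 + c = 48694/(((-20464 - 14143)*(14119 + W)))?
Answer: -1049318944/311463 ≈ -3369.0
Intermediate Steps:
c = -1557412/311463 (c = -5 + 48694/(((-20464 - 14143)*(14119 - 9601))) = -5 + 48694/((-34607*4518)) = -5 + 48694/(-156354426) = -5 + 48694*(-1/156354426) = -5 - 97/311463 = -1557412/311463 ≈ -5.0003)
w = -3364 (w = -4 + (10*12)*(-28) = -4 + 120*(-28) = -4 - 3360 = -3364)
c + w = -1557412/311463 - 3364 = -1049318944/311463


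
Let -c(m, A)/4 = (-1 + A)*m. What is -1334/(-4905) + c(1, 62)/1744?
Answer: 2591/19620 ≈ 0.13206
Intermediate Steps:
c(m, A) = -4*m*(-1 + A) (c(m, A) = -4*(-1 + A)*m = -4*m*(-1 + A))
-1334/(-4905) + c(1, 62)/1744 = -1334/(-4905) + (4*1*(1 - 1*62))/1744 = -1334*(-1/4905) + (4*1*(1 - 62))*(1/1744) = 1334/4905 + (4*1*(-61))*(1/1744) = 1334/4905 - 244*1/1744 = 1334/4905 - 61/436 = 2591/19620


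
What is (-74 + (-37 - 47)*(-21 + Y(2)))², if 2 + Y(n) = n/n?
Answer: 3147076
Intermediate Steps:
Y(n) = -1 (Y(n) = -2 + n/n = -2 + 1 = -1)
(-74 + (-37 - 47)*(-21 + Y(2)))² = (-74 + (-37 - 47)*(-21 - 1))² = (-74 - 84*(-22))² = (-74 + 1848)² = 1774² = 3147076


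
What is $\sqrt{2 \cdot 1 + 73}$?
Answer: $5 \sqrt{3} \approx 8.6602$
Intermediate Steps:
$\sqrt{2 \cdot 1 + 73} = \sqrt{2 + 73} = \sqrt{75} = 5 \sqrt{3}$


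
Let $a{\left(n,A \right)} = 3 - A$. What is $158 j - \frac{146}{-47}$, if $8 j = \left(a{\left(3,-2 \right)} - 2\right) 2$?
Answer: $\frac{11431}{94} \approx 121.61$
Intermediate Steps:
$j = \frac{3}{4}$ ($j = \frac{\left(\left(3 - -2\right) - 2\right) 2}{8} = \frac{\left(\left(3 + 2\right) - 2\right) 2}{8} = \frac{\left(5 - 2\right) 2}{8} = \frac{3 \cdot 2}{8} = \frac{1}{8} \cdot 6 = \frac{3}{4} \approx 0.75$)
$158 j - \frac{146}{-47} = 158 \cdot \frac{3}{4} - \frac{146}{-47} = \frac{237}{2} - - \frac{146}{47} = \frac{237}{2} + \frac{146}{47} = \frac{11431}{94}$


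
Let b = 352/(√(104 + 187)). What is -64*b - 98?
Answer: -98 - 22528*√291/291 ≈ -1418.6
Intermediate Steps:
b = 352*√291/291 (b = 352/(√291) = 352*(√291/291) = 352*√291/291 ≈ 20.635)
-64*b - 98 = -22528*√291/291 - 98 = -98 - 22528*√291/291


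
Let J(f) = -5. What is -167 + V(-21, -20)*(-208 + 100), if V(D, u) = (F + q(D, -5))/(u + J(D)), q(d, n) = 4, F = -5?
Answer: -4283/25 ≈ -171.32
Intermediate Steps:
V(D, u) = -1/(-5 + u) (V(D, u) = (-5 + 4)/(u - 5) = -1/(-5 + u))
-167 + V(-21, -20)*(-208 + 100) = -167 + (-1/(-5 - 20))*(-208 + 100) = -167 - 1/(-25)*(-108) = -167 - 1*(-1/25)*(-108) = -167 + (1/25)*(-108) = -167 - 108/25 = -4283/25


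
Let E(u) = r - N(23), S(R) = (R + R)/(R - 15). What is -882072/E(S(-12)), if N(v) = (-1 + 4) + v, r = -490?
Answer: 73506/43 ≈ 1709.4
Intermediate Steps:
S(R) = 2*R/(-15 + R) (S(R) = (2*R)/(-15 + R) = 2*R/(-15 + R))
N(v) = 3 + v
E(u) = -516 (E(u) = -490 - (3 + 23) = -490 - 1*26 = -490 - 26 = -516)
-882072/E(S(-12)) = -882072/(-516) = -882072*(-1/516) = 73506/43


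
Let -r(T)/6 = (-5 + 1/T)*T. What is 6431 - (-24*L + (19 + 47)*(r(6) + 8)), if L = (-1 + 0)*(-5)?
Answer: -5461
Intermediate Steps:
L = 5 (L = -1*(-5) = 5)
r(T) = -6*T*(-5 + 1/T) (r(T) = -6*(-5 + 1/T)*T = -6*T*(-5 + 1/T))
6431 - (-24*L + (19 + 47)*(r(6) + 8)) = 6431 - (-24*5 + (19 + 47)*((-6 + 30*6) + 8)) = 6431 - (-120 + 66*((-6 + 180) + 8)) = 6431 - (-120 + 66*(174 + 8)) = 6431 - (-120 + 66*182) = 6431 - (-120 + 12012) = 6431 - 1*11892 = 6431 - 11892 = -5461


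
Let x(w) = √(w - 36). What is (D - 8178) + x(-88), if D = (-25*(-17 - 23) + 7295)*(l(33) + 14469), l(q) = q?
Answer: 120285912 + 2*I*√31 ≈ 1.2029e+8 + 11.136*I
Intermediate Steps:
x(w) = √(-36 + w)
D = 120294090 (D = (-25*(-17 - 23) + 7295)*(33 + 14469) = (-25*(-40) + 7295)*14502 = (1000 + 7295)*14502 = 8295*14502 = 120294090)
(D - 8178) + x(-88) = (120294090 - 8178) + √(-36 - 88) = 120285912 + √(-124) = 120285912 + 2*I*√31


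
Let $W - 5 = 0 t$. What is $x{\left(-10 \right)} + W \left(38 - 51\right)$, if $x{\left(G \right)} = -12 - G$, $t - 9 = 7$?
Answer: $-67$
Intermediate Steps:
$t = 16$ ($t = 9 + 7 = 16$)
$W = 5$ ($W = 5 + 0 \cdot 16 = 5 + 0 = 5$)
$x{\left(-10 \right)} + W \left(38 - 51\right) = \left(-12 - -10\right) + 5 \left(38 - 51\right) = \left(-12 + 10\right) + 5 \left(-13\right) = -2 - 65 = -67$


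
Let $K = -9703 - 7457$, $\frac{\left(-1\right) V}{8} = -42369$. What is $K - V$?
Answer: $-356112$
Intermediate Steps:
$V = 338952$ ($V = \left(-8\right) \left(-42369\right) = 338952$)
$K = -17160$ ($K = -9703 - 7457 = -17160$)
$K - V = -17160 - 338952 = -356112$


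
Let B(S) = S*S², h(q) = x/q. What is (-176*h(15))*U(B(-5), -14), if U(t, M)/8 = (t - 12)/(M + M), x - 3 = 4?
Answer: -48224/15 ≈ -3214.9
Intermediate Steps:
x = 7 (x = 3 + 4 = 7)
h(q) = 7/q
B(S) = S³
U(t, M) = 4*(-12 + t)/M (U(t, M) = 8*((t - 12)/(M + M)) = 8*((-12 + t)/((2*M))) = 8*((-12 + t)*(1/(2*M))) = 8*((-12 + t)/(2*M)) = 4*(-12 + t)/M)
(-176*h(15))*U(B(-5), -14) = (-1232/15)*(4*(-12 + (-5)³)/(-14)) = (-1232/15)*(4*(-1/14)*(-12 - 125)) = (-176*7/15)*(4*(-1/14)*(-137)) = -1232/15*274/7 = -48224/15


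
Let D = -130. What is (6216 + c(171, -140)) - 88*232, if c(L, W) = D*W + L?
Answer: 4171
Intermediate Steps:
c(L, W) = L - 130*W (c(L, W) = -130*W + L = L - 130*W)
(6216 + c(171, -140)) - 88*232 = (6216 + (171 - 130*(-140))) - 88*232 = (6216 + (171 + 18200)) - 20416 = (6216 + 18371) - 20416 = 24587 - 20416 = 4171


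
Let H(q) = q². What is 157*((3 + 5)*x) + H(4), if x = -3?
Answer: -3752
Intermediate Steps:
157*((3 + 5)*x) + H(4) = 157*((3 + 5)*(-3)) + 4² = 157*(8*(-3)) + 16 = 157*(-24) + 16 = -3768 + 16 = -3752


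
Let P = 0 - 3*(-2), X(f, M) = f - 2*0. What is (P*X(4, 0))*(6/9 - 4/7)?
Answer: 16/7 ≈ 2.2857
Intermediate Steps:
X(f, M) = f (X(f, M) = f + 0 = f)
P = 6 (P = 0 + 6 = 6)
(P*X(4, 0))*(6/9 - 4/7) = (6*4)*(6/9 - 4/7) = 24*(6*(1/9) - 4*1/7) = 24*(2/3 - 4/7) = 24*(2/21) = 16/7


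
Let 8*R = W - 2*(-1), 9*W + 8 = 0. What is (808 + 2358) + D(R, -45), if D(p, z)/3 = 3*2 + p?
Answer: 38213/12 ≈ 3184.4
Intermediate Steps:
W = -8/9 (W = -8/9 + (1/9)*0 = -8/9 + 0 = -8/9 ≈ -0.88889)
R = 5/36 (R = (-8/9 - 2*(-1))/8 = (-8/9 + 2)/8 = (1/8)*(10/9) = 5/36 ≈ 0.13889)
D(p, z) = 18 + 3*p (D(p, z) = 3*(3*2 + p) = 3*(6 + p) = 18 + 3*p)
(808 + 2358) + D(R, -45) = (808 + 2358) + (18 + 3*(5/36)) = 3166 + (18 + 5/12) = 3166 + 221/12 = 38213/12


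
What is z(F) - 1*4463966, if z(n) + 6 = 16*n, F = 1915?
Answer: -4433332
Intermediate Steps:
z(n) = -6 + 16*n
z(F) - 1*4463966 = (-6 + 16*1915) - 1*4463966 = (-6 + 30640) - 4463966 = 30634 - 4463966 = -4433332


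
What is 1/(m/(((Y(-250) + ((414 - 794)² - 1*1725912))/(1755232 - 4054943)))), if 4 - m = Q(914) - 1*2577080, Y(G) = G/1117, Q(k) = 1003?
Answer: 1766549154/6617378104664147 ≈ 2.6696e-7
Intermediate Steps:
Y(G) = G/1117 (Y(G) = G*(1/1117) = G/1117)
m = 2576081 (m = 4 - (1003 - 1*2577080) = 4 - (1003 - 2577080) = 4 - 1*(-2576077) = 4 + 2576077 = 2576081)
1/(m/(((Y(-250) + ((414 - 794)² - 1*1725912))/(1755232 - 4054943)))) = 1/(2576081/((((1/1117)*(-250) + ((414 - 794)² - 1*1725912))/(1755232 - 4054943)))) = 1/(2576081/(((-250/1117 + ((-380)² - 1725912))/(-2299711)))) = 1/(2576081/(((-250/1117 + (144400 - 1725912))*(-1/2299711)))) = 1/(2576081/(((-250/1117 - 1581512)*(-1/2299711)))) = 1/(2576081/((-1766549154/1117*(-1/2299711)))) = 1/(2576081/(1766549154/2568777187)) = 1/(2576081*(2568777187/1766549154)) = 1/(6617378104664147/1766549154) = 1766549154/6617378104664147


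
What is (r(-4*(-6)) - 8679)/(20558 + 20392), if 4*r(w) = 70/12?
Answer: -208261/982800 ≈ -0.21191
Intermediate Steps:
r(w) = 35/24 (r(w) = (70/12)/4 = (70*(1/12))/4 = (¼)*(35/6) = 35/24)
(r(-4*(-6)) - 8679)/(20558 + 20392) = (35/24 - 8679)/(20558 + 20392) = -208261/24/40950 = -208261/24*1/40950 = -208261/982800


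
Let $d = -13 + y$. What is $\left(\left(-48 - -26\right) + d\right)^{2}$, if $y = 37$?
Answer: $4$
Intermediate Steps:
$d = 24$ ($d = -13 + 37 = 24$)
$\left(\left(-48 - -26\right) + d\right)^{2} = \left(\left(-48 - -26\right) + 24\right)^{2} = \left(\left(-48 + 26\right) + 24\right)^{2} = \left(-22 + 24\right)^{2} = 2^{2} = 4$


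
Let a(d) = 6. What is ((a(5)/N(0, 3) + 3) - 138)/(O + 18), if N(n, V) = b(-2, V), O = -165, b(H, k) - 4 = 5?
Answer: 403/441 ≈ 0.91383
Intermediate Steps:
b(H, k) = 9 (b(H, k) = 4 + 5 = 9)
N(n, V) = 9
((a(5)/N(0, 3) + 3) - 138)/(O + 18) = ((6/9 + 3) - 138)/(-165 + 18) = (((⅑)*6 + 3) - 138)/(-147) = ((⅔ + 3) - 138)*(-1/147) = (11/3 - 138)*(-1/147) = -403/3*(-1/147) = 403/441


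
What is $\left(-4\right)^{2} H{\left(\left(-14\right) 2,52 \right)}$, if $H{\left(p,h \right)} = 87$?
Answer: $1392$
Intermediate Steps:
$\left(-4\right)^{2} H{\left(\left(-14\right) 2,52 \right)} = \left(-4\right)^{2} \cdot 87 = 16 \cdot 87 = 1392$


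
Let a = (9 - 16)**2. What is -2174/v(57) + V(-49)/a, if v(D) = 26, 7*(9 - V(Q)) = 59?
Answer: -372789/4459 ≈ -83.604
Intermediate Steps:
a = 49 (a = (-7)**2 = 49)
V(Q) = 4/7 (V(Q) = 9 - 1/7*59 = 9 - 59/7 = 4/7)
-2174/v(57) + V(-49)/a = -2174/26 + (4/7)/49 = -2174*1/26 + (4/7)*(1/49) = -1087/13 + 4/343 = -372789/4459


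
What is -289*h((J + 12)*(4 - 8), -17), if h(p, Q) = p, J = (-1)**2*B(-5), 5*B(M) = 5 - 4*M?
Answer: 19652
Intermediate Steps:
B(M) = 1 - 4*M/5 (B(M) = (5 - 4*M)/5 = 1 - 4*M/5)
J = 5 (J = (-1)**2*(1 - 4/5*(-5)) = 1*(1 + 4) = 1*5 = 5)
-289*h((J + 12)*(4 - 8), -17) = -289*(5 + 12)*(4 - 8) = -4913*(-4) = -289*(-68) = 19652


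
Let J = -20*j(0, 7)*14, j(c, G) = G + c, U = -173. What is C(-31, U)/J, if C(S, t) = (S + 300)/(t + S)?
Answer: 269/399840 ≈ 0.00067277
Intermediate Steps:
C(S, t) = (300 + S)/(S + t)
J = -1960 (J = -20*(7 + 0)*14 = -20*7*14 = -140*14 = -1960)
C(-31, U)/J = ((300 - 31)/(-31 - 173))/(-1960) = (269/(-204))*(-1/1960) = -1/204*269*(-1/1960) = -269/204*(-1/1960) = 269/399840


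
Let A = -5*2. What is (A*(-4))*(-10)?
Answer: -400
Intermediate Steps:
A = -10
(A*(-4))*(-10) = -10*(-4)*(-10) = 40*(-10) = -400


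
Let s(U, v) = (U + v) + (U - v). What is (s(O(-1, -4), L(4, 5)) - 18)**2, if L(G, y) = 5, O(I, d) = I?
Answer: 400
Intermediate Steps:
s(U, v) = 2*U
(s(O(-1, -4), L(4, 5)) - 18)**2 = (2*(-1) - 18)**2 = (-2 - 18)**2 = (-20)**2 = 400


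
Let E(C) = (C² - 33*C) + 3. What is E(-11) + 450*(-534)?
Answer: -239813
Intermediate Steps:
E(C) = 3 + C² - 33*C
E(-11) + 450*(-534) = (3 + (-11)² - 33*(-11)) + 450*(-534) = (3 + 121 + 363) - 240300 = 487 - 240300 = -239813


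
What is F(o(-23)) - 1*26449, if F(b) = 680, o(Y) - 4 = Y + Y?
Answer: -25769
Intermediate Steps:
o(Y) = 4 + 2*Y (o(Y) = 4 + (Y + Y) = 4 + 2*Y)
F(o(-23)) - 1*26449 = 680 - 1*26449 = 680 - 26449 = -25769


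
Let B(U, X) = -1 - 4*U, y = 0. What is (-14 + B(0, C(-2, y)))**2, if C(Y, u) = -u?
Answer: 225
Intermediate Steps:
(-14 + B(0, C(-2, y)))**2 = (-14 + (-1 - 4*0))**2 = (-14 + (-1 + 0))**2 = (-14 - 1)**2 = (-15)**2 = 225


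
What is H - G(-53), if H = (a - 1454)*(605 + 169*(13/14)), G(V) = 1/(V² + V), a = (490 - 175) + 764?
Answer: -5512172257/19292 ≈ -2.8572e+5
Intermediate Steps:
a = 1079 (a = 315 + 764 = 1079)
G(V) = 1/(V + V²)
H = -4000125/14 (H = (1079 - 1454)*(605 + 169*(13/14)) = -375*(605 + 169*(13*(1/14))) = -375*(605 + 169*(13/14)) = -375*(605 + 2197/14) = -375*10667/14 = -4000125/14 ≈ -2.8572e+5)
H - G(-53) = -4000125/14 - 1/((-53)*(1 - 53)) = -4000125/14 - (-1)/(53*(-52)) = -4000125/14 - (-1)*(-1)/(53*52) = -4000125/14 - 1*1/2756 = -4000125/14 - 1/2756 = -5512172257/19292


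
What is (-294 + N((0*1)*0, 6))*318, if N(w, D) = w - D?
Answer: -95400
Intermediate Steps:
(-294 + N((0*1)*0, 6))*318 = (-294 + ((0*1)*0 - 1*6))*318 = (-294 + (0*0 - 6))*318 = (-294 + (0 - 6))*318 = (-294 - 6)*318 = -300*318 = -95400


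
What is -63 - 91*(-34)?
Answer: 3031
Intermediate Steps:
-63 - 91*(-34) = -63 + 3094 = 3031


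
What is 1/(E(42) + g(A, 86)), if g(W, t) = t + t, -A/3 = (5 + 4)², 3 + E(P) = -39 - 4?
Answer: 1/126 ≈ 0.0079365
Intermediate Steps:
E(P) = -46 (E(P) = -3 + (-39 - 4) = -3 - 43 = -46)
A = -243 (A = -3*(5 + 4)² = -3*9² = -3*81 = -243)
g(W, t) = 2*t
1/(E(42) + g(A, 86)) = 1/(-46 + 2*86) = 1/(-46 + 172) = 1/126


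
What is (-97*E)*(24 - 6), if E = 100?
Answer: -174600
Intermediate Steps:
(-97*E)*(24 - 6) = (-97*100)*(24 - 6) = -9700*18 = -174600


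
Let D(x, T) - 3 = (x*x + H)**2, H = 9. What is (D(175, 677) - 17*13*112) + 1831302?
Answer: 940248509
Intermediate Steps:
D(x, T) = 3 + (9 + x**2)**2 (D(x, T) = 3 + (x*x + 9)**2 = 3 + (x**2 + 9)**2 = 3 + (9 + x**2)**2)
(D(175, 677) - 17*13*112) + 1831302 = ((3 + (9 + 175**2)**2) - 17*13*112) + 1831302 = ((3 + (9 + 30625)**2) - 221*112) + 1831302 = ((3 + 30634**2) - 24752) + 1831302 = ((3 + 938441956) - 24752) + 1831302 = (938441959 - 24752) + 1831302 = 938417207 + 1831302 = 940248509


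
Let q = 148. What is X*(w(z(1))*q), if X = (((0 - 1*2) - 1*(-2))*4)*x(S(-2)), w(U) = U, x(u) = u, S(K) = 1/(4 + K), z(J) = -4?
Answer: 0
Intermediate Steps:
X = 0 (X = (((0 - 1*2) - 1*(-2))*4)/(4 - 2) = (((0 - 2) + 2)*4)/2 = ((-2 + 2)*4)*(½) = (0*4)*(½) = 0*(½) = 0)
X*(w(z(1))*q) = 0*(-4*148) = 0*(-592) = 0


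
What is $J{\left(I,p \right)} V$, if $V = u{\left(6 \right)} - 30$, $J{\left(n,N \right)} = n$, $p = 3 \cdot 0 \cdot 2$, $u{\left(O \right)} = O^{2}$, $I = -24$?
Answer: $-144$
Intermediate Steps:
$p = 0$ ($p = 0 \cdot 2 = 0$)
$V = 6$ ($V = 6^{2} - 30 = 36 - 30 = 6$)
$J{\left(I,p \right)} V = \left(-24\right) 6 = -144$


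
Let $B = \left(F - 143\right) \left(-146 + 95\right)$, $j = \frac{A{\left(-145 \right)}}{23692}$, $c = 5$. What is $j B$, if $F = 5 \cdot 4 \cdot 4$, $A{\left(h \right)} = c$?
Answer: $\frac{16065}{23692} \approx 0.67808$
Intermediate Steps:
$A{\left(h \right)} = 5$
$F = 80$ ($F = 20 \cdot 4 = 80$)
$j = \frac{5}{23692} \approx 0.00021104$
$B = 3213$ ($B = \left(80 - 143\right) \left(-146 + 95\right) = \left(-63\right) \left(-51\right) = 3213$)
$j B = \frac{5}{23692} \cdot 3213 = \frac{16065}{23692}$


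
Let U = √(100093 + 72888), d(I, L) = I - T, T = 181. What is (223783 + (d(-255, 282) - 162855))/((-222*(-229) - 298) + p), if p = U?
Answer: 1019088560/851372873 - 20164*√172981/851372873 ≈ 1.1871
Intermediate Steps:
d(I, L) = -181 + I (d(I, L) = I - 1*181 = I - 181 = -181 + I)
U = √172981 ≈ 415.91
p = √172981 ≈ 415.91
(223783 + (d(-255, 282) - 162855))/((-222*(-229) - 298) + p) = (223783 + ((-181 - 255) - 162855))/((-222*(-229) - 298) + √172981) = (223783 + (-436 - 162855))/((50838 - 298) + √172981) = (223783 - 163291)/(50540 + √172981) = 60492/(50540 + √172981)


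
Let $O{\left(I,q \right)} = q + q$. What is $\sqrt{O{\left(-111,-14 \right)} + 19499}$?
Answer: $\sqrt{19471} \approx 139.54$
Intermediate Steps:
$O{\left(I,q \right)} = 2 q$
$\sqrt{O{\left(-111,-14 \right)} + 19499} = \sqrt{2 \left(-14\right) + 19499} = \sqrt{-28 + 19499} = \sqrt{19471}$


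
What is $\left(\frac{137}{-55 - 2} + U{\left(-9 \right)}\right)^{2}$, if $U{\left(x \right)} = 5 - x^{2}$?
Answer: $\frac{19971961}{3249} \approx 6147.1$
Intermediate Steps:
$\left(\frac{137}{-55 - 2} + U{\left(-9 \right)}\right)^{2} = \left(\frac{137}{-55 - 2} + \left(5 - \left(-9\right)^{2}\right)\right)^{2} = \left(\frac{137}{-55 - 2} + \left(5 - 81\right)\right)^{2} = \left(\frac{137}{-57} + \left(5 - 81\right)\right)^{2} = \left(137 \left(- \frac{1}{57}\right) - 76\right)^{2} = \left(- \frac{137}{57} - 76\right)^{2} = \left(- \frac{4469}{57}\right)^{2} = \frac{19971961}{3249}$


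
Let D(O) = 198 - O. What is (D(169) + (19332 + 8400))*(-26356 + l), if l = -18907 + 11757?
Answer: -930160066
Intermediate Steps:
l = -7150
(D(169) + (19332 + 8400))*(-26356 + l) = ((198 - 1*169) + (19332 + 8400))*(-26356 - 7150) = ((198 - 169) + 27732)*(-33506) = (29 + 27732)*(-33506) = 27761*(-33506) = -930160066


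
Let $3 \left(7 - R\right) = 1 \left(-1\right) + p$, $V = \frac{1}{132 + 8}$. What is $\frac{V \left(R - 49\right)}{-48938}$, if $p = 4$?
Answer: $\frac{43}{6851320} \approx 6.2762 \cdot 10^{-6}$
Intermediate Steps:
$V = \frac{1}{140} \approx 0.0071429$
$R = 6$ ($R = 7 - \frac{1 \left(-1\right) + 4}{3} = 7 - \frac{-1 + 4}{3} = 7 - 1 = 6$)
$\frac{V \left(R - 49\right)}{-48938} = \frac{\frac{1}{140} \left(6 - 49\right)}{-48938} = \frac{1}{140} \left(-43\right) \left(- \frac{1}{48938}\right) = \left(- \frac{43}{140}\right) \left(- \frac{1}{48938}\right) = \frac{43}{6851320}$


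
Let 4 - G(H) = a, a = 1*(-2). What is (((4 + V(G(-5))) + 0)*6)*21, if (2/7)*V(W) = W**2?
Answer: 16380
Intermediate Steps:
a = -2
G(H) = 6 (G(H) = 4 - 1*(-2) = 4 + 2 = 6)
V(W) = 7*W**2/2
(((4 + V(G(-5))) + 0)*6)*21 = (((4 + (7/2)*6**2) + 0)*6)*21 = (((4 + (7/2)*36) + 0)*6)*21 = (((4 + 126) + 0)*6)*21 = ((130 + 0)*6)*21 = (130*6)*21 = 780*21 = 16380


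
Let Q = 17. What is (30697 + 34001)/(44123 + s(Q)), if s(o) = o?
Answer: 32349/22070 ≈ 1.4657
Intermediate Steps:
(30697 + 34001)/(44123 + s(Q)) = (30697 + 34001)/(44123 + 17) = 64698/44140 = 64698*(1/44140) = 32349/22070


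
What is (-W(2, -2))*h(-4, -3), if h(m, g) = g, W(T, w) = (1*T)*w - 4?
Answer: -24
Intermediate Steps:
W(T, w) = -4 + T*w (W(T, w) = T*w - 4 = -4 + T*w)
(-W(2, -2))*h(-4, -3) = -(-4 + 2*(-2))*(-3) = -(-4 - 4)*(-3) = -1*(-8)*(-3) = 8*(-3) = -24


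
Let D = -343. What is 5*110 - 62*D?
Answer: 21816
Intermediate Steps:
5*110 - 62*D = 5*110 - 62*(-343) = 550 + 21266 = 21816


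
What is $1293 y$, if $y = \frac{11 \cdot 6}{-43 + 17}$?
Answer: $- \frac{42669}{13} \approx -3282.2$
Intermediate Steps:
$y = - \frac{33}{13}$ ($y = \frac{66}{-26} = 66 \left(- \frac{1}{26}\right) = - \frac{33}{13} \approx -2.5385$)
$1293 y = 1293 \left(- \frac{33}{13}\right) = - \frac{42669}{13}$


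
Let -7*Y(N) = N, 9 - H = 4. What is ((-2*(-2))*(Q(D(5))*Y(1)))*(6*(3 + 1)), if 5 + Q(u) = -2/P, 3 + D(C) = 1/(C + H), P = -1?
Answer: 288/7 ≈ 41.143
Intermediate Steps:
H = 5 (H = 9 - 1*4 = 9 - 4 = 5)
Y(N) = -N/7
D(C) = -3 + 1/(5 + C) (D(C) = -3 + 1/(C + 5) = -3 + 1/(5 + C))
Q(u) = -3 (Q(u) = -5 - 2/(-1) = -5 - 2*(-1) = -5 + 2 = -3)
((-2*(-2))*(Q(D(5))*Y(1)))*(6*(3 + 1)) = ((-2*(-2))*(-(-3)/7))*(6*(3 + 1)) = (4*(-3*(-⅐)))*(6*4) = (4*(3/7))*24 = (12/7)*24 = 288/7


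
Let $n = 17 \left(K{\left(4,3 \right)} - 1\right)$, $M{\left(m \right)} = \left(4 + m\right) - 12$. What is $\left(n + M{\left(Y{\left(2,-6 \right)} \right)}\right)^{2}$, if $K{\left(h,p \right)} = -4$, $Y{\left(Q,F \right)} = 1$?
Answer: $8464$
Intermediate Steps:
$M{\left(m \right)} = -8 + m$
$n = -85$ ($n = 17 \left(-4 - 1\right) = 17 \left(-5\right) = -85$)
$\left(n + M{\left(Y{\left(2,-6 \right)} \right)}\right)^{2} = \left(-85 + \left(-8 + 1\right)\right)^{2} = \left(-85 - 7\right)^{2} = \left(-92\right)^{2} = 8464$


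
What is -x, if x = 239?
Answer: -239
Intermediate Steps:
-x = -1*239 = -239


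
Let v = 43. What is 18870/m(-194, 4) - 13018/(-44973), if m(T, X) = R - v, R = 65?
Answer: 424463453/494703 ≈ 858.02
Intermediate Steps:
m(T, X) = 22 (m(T, X) = 65 - 1*43 = 65 - 43 = 22)
18870/m(-194, 4) - 13018/(-44973) = 18870/22 - 13018/(-44973) = 18870*(1/22) - 13018*(-1/44973) = 9435/11 + 13018/44973 = 424463453/494703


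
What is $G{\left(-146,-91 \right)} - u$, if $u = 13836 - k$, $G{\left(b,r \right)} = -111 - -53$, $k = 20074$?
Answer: $6180$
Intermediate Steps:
$G{\left(b,r \right)} = -58$ ($G{\left(b,r \right)} = -111 + 53 = -58$)
$u = -6238$ ($u = 13836 - 20074 = -6238$)
$G{\left(-146,-91 \right)} - u = -58 - -6238 = -58 + 6238 = 6180$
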